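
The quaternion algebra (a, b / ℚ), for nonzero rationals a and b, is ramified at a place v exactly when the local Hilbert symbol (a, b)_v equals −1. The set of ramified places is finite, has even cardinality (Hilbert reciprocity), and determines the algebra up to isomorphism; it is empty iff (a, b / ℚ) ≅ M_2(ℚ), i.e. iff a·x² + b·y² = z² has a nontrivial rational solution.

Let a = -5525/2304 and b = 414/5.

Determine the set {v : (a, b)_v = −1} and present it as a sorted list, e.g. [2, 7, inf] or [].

(a, b) ≡ (-221, 230) mod (ℚ^×)²; places V = {2, 3, 5, 13, 17, 23, ∞}.
(a,b)_13: α=1, u≡10; β=0, v≡10 (mod 13); (10|13)=+1, (10|13)=+1; sign (−1)^0·+1^0·+1^1 = +1.
(a,b)_5: α=2, u≡1; β=-1, v≡4 (mod 5); (1|5)=+1, (4|5)=+1; sign (−1)^0·+1^-1·+1^2 = +1.
(a,b)_17: α=1, u≡13; β=0, v≡8 (mod 17); (13|17)=+1, (8|17)=+1; sign (−1)^0·+1^0·+1^1 = +1.
(a,b)_∞: sgn(-221)=−, sgn(230)=+, so +1.
(a,b)_2: α=-8, β=1; u≡3, v≡3 (mod 8); ε(u)ε(v)=1·1, αω(v)=-8·1, βω(u)=1·1; sum ≡ 0  ⇒  +1.
(a,b)_3: α=-2, u≡1; β=2, v≡2 (mod 3); (1|3)=+1, (2|3)=-1; sign (−1)^0·+1^2·-1^-2 = +1.
(a,b)_23: α=0, u≡16; β=1, v≡22 (mod 23); (16|23)=+1, (22|23)=-1; sign (−1)^0·+1^1·-1^0 = +1.
Ram(a, b) = ∅: the form -221·x² + 230·y² − z² is isotropic over every ℚ_v, so by Hasse–Minkowski it is isotropic over ℚ.

[]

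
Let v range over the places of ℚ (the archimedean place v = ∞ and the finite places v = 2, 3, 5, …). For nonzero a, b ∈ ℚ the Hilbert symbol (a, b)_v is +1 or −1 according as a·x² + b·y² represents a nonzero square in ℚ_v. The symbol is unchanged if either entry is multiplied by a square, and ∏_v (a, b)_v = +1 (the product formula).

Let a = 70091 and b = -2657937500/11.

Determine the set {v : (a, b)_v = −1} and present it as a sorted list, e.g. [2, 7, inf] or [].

Mod squares: a ≡ 70091, b ≡ -253. Check v ∈ {∞, 2, 5, 7, 11, 17, 19, 23, 31, 43}.
v=11: a=11^0·(≡10), b=11^-1·(≡2) mod 11; (10|11)=-1, (2|11)=-1; (−1)^{0·-1·5}·(-1)^-1·(-1)^0 = -1.
v=∞: 70091 > 0 and -253 < 0  ⇒  (a,b)_∞ = +1.
v=7: a=7^1·(≡3), b=7^0·(≡5) mod 7; (3|7)=-1, (5|7)=-1; (−1)^{1·0·3}·(-1)^0·(-1)^1 = -1.
v=2: v_2(a)=0, v_2(b)=2; units ≡ 3, 3 (mod 8); ε·ε+αω+βω = 1·1+0·1+2·1 ≡ 1  ⇒  (a,b)_2 = -1.
v=19: a=19^1·(≡3), b=19^0·(≡8) mod 19; (3|19)=-1, (8|19)=-1; (−1)^{1·0·9}·(-1)^0·(-1)^1 = -1.
v=31: a=31^1·(≡29), b=31^0·(≡30) mod 31; (29|31)=-1, (30|31)=-1; (−1)^{1·0·15}·(-1)^0·(-1)^1 = -1.
v=5: a=5^0·(≡1), b=5^6·(≡2) mod 5; (1|5)=+1, (2|5)=-1; (−1)^{0·6·2}·(+1)^6·(-1)^0 = +1.
v=43: a=43^0·(≡1), b=43^2·(≡3) mod 43; (1|43)=+1, (3|43)=-1; (−1)^{0·2·21}·(+1)^2·(-1)^0 = +1.
v=17: a=17^1·(≡9), b=17^0·(≡2) mod 17; (9|17)=+1, (2|17)=+1; (−1)^{1·0·8}·(+1)^0·(+1)^1 = +1.
v=23: a=23^0·(≡10), b=23^1·(≡1) mod 23; (10|23)=-1, (1|23)=+1; (−1)^{0·1·11}·(-1)^1·(+1)^0 = -1.
Ram(70091, -253) = {2, 7, 11, 19, 23, 31}; no ℚ_2-point on the conic.

[2, 7, 11, 19, 23, 31]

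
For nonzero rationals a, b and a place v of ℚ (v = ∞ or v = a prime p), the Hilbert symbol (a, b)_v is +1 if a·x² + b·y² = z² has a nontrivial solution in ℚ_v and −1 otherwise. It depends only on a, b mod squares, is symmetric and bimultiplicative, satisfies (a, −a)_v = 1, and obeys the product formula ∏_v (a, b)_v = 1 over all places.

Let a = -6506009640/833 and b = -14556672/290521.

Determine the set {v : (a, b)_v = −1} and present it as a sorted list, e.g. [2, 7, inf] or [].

Mod squares: a ≡ -3653130, b ≡ -78. Check v ∈ {∞, 2, 3, 5, 7, 11, 13, 17, 19, 29}.
v=∞: -3653130 < 0 and -78 < 0  ⇒  (a,b)_∞ = -1.
v=5: a=5^1·(≡4), b=5^0·(≡3) mod 5; (4|5)=+1, (3|5)=-1; (−1)^{1·0·2}·(+1)^0·(-1)^1 = -1.
v=17: a=17^-1·(≡12), b=17^0·(≡11) mod 17; (12|17)=-1, (11|17)=-1; (−1)^{-1·0·8}·(-1)^0·(-1)^-1 = -1.
v=2: v_2(a)=3, v_2(b)=9; units ≡ 3, 1 (mod 8); ε·ε+αω+βω = 1·0+3·0+9·1 ≡ 1  ⇒  (a,b)_2 = -1.
v=19: a=19^1·(≡15), b=19^0·(≡11) mod 19; (15|19)=-1, (11|19)=+1; (−1)^{1·0·9}·(-1)^0·(+1)^1 = +1.
v=11: a=11^0·(≡3), b=11^-2·(≡8) mod 11; (3|11)=+1, (8|11)=-1; (−1)^{0·-2·5}·(+1)^-2·(-1)^0 = +1.
v=7: a=7^-2·(≡1), b=7^-4·(≡5) mod 7; (1|7)=+1, (5|7)=-1; (−1)^{-2·-4·3}·(+1)^-4·(-1)^-2 = +1.
v=29: a=29^3·(≡24), b=29^0·(≡6) mod 29; (24|29)=+1, (6|29)=+1; (−1)^{3·0·14}·(+1)^0·(+1)^3 = +1.
v=13: a=13^1·(≡7), b=13^1·(≡5) mod 13; (7|13)=-1, (5|13)=-1; (−1)^{1·1·6}·(-1)^1·(-1)^1 = +1.
v=3: a=3^3·(≡2), b=3^7·(≡1) mod 3; (2|3)=-1, (1|3)=+1; (−1)^{3·7·1}·(-1)^7·(+1)^3 = +1.
Ram(-3653130, -78) = {2, 5, 17, ∞}; no ℚ_2-point on the conic.

[2, 5, 17, inf]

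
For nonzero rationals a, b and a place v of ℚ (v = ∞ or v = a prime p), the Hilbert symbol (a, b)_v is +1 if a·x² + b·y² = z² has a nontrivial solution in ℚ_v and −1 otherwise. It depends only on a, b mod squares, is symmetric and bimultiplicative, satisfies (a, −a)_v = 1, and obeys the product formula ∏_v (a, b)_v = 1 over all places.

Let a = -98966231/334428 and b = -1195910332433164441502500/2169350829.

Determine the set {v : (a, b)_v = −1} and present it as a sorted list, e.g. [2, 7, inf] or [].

(a, b) ≡ (-1039737, -29) mod (ℚ^×)²; places V = {2, 3, 5, 7, 13, 17, 19, 29, 31, 37, ∞}.
(a,b)_17: α=1, u≡14; β=4, v≡5 (mod 17); (14|17)=-1, (5|17)=-1; sign (−1)^0·-1^4·-1^1 = -1.
(a,b)_3: α=-1, u≡2; β=-4, v≡1 (mod 3); (2|3)=-1, (1|3)=+1; sign (−1)^0·-1^-4·+1^-1 = +1.
(a,b)_2: α=-2, β=2; u≡7, v≡3 (mod 8); ε(u)ε(v)=1·1, αω(v)=-2·1, βω(u)=2·0; sum ≡ 1  ⇒  -1.
(a,b)_7: α=2, u≡4; β=4, v≡3 (mod 7); (4|7)=+1, (3|7)=-1; sign (−1)^0·+1^4·-1^2 = +1.
(a,b)_19: α=1, u≡7; β=2, v≡16 (mod 19); (7|19)=+1, (16|19)=+1; sign (−1)^0·+1^2·+1^1 = +1.
(a,b)_13: α=2, u≡4; β=6, v≡3 (mod 13); (4|13)=+1, (3|13)=+1; sign (−1)^0·+1^6·+1^2 = +1.
(a,b)_37: α=1, u≡17; β=2, v≡6 (mod 37); (17|37)=-1, (6|37)=-1; sign (−1)^0·-1^2·-1^1 = -1.
(a,b)_∞: sgn(-1039737)=−, sgn(-29)=−, so -1.
(a,b)_29: α=-1, u≡28; β=-1, v≡24 (mod 29); (28|29)=+1, (24|29)=+1; sign (−1)^0·+1^-1·+1^-1 = +1.
(a,b)_31: α=-2, u≡13; β=-4, v≡19 (mod 31); (13|31)=-1, (19|31)=+1; sign (−1)^0·-1^-4·+1^-2 = +1.
(a,b)_5: α=0, u≡3; β=4, v≡4 (mod 5); (3|5)=-1, (4|5)=+1; sign (−1)^0·-1^4·+1^0 = +1.
|Ram(-1039737, -29)| = 4, even; anisotropic at {2, 17, 37, ∞}.

[2, 17, 37, inf]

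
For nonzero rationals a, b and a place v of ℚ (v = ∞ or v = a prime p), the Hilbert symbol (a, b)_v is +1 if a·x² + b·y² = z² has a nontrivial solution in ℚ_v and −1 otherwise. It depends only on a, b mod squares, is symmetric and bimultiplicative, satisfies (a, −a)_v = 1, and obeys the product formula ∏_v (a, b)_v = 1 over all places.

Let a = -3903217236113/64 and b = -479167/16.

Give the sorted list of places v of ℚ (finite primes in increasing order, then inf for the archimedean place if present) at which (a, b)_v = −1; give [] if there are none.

(a, b) ≡ (-17, -479167) mod (ℚ^×)²; places V = {2, 13, 17, 29, 31, 41, ∞}.
(a,b)_41: α=2, u≡22; β=1, v≡5 (mod 41); (22|41)=-1, (5|41)=+1; sign (−1)^0·-1^1·+1^2 = -1.
(a,b)_17: α=1, u≡2; β=0, v≡5 (mod 17); (2|17)=+1, (5|17)=-1; sign (−1)^0·+1^0·-1^1 = -1.
(a,b)_2: α=-6, β=-4; u≡7, v≡1 (mod 8); ε(u)ε(v)=1·0, αω(v)=-6·0, βω(u)=-4·0; sum ≡ 0  ⇒  +1.
(a,b)_13: α=2, u≡12; β=1, v≡3 (mod 13); (12|13)=+1, (3|13)=+1; sign (−1)^0·+1^1·+1^2 = +1.
(a,b)_∞: sgn(-17)=−, sgn(-479167)=−, so -1.
(a,b)_29: α=2, u≡11; β=1, v≡24 (mod 29); (11|29)=-1, (24|29)=+1; sign (−1)^0·-1^1·+1^2 = -1.
(a,b)_31: α=2, u≡16; β=1, v≡24 (mod 31); (16|31)=+1, (24|31)=-1; sign (−1)^0·+1^1·-1^2 = +1.
|Ram(-17, -479167)| = 4, even; anisotropic at {17, 29, 41, ∞}.

[17, 29, 41, inf]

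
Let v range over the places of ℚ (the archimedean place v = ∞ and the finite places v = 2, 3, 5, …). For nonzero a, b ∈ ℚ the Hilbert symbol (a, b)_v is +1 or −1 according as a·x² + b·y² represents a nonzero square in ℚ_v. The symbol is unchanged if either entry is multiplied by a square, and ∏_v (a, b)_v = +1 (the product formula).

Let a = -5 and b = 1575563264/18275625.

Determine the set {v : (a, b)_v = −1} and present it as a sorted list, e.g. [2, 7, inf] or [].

[2, 11]

Mod squares: a ≡ -5, b ≡ 11. Check v ∈ {∞, 2, 3, 5, 11, 17, 19}.
v=5: a=5^1·(≡4), b=5^-4·(≡4) mod 5; (4|5)=+1, (4|5)=+1; (−1)^{1·-4·2}·(+1)^-4·(+1)^1 = +1.
v=3: a=3^0·(≡1), b=3^-4·(≡2) mod 3; (1|3)=+1, (2|3)=-1; (−1)^{0·-4·1}·(+1)^-4·(-1)^0 = +1.
v=11: a=11^0·(≡6), b=11^3·(≡9) mod 11; (6|11)=-1, (9|11)=+1; (−1)^{0·3·5}·(-1)^3·(+1)^0 = -1.
v=17: a=17^0·(≡12), b=17^2·(≡14) mod 17; (12|17)=-1, (14|17)=-1; (−1)^{0·2·8}·(-1)^2·(-1)^0 = +1.
v=2: v_2(a)=0, v_2(b)=12; units ≡ 3, 3 (mod 8); ε·ε+αω+βω = 1·1+0·1+12·1 ≡ 1  ⇒  (a,b)_2 = -1.
v=∞: -5 < 0 and 11 > 0  ⇒  (a,b)_∞ = +1.
v=19: a=19^0·(≡14), b=19^-2·(≡7) mod 19; (14|19)=-1, (7|19)=+1; (−1)^{0·-2·9}·(-1)^-2·(+1)^0 = +1.
(-5, 11 / ℚ) ramifies at {2, 11}: a division algebra.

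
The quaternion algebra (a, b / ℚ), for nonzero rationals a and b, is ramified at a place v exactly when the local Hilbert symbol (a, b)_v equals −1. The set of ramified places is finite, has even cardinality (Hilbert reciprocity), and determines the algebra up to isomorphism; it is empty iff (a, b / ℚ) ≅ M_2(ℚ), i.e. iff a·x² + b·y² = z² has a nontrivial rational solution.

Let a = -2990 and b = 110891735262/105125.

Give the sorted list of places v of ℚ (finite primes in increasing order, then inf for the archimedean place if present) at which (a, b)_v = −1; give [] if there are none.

[2, 11, 13, 23]

(a, b) ≡ (-2990, 7590) mod (ℚ^×)²; places V = {2, 3, 5, 7, 11, 13, 23, 29, 37, ∞}.
(a,b)_13: α=1, u≡4; β=0, v≡5 (mod 13); (4|13)=+1, (5|13)=-1; sign (−1)^0·+1^0·-1^1 = -1.
(a,b)_3: α=0, u≡1; β=3, v≡1 (mod 3); (1|3)=+1, (1|3)=+1; sign (−1)^0·+1^3·+1^0 = +1.
(a,b)_5: α=1, u≡2; β=-3, v≡2 (mod 5); (2|5)=-1, (2|5)=-1; sign (−1)^0·-1^-3·-1^1 = +1.
(a,b)_7: α=0, u≡6; β=2, v≡2 (mod 7); (6|7)=-1, (2|7)=+1; sign (−1)^0·-1^2·+1^0 = +1.
(a,b)_37: α=0, u≡7; β=2, v≡24 (mod 37); (7|37)=+1, (24|37)=-1; sign (−1)^0·+1^2·-1^0 = +1.
(a,b)_29: α=0, u≡26; β=-2, v≡26 (mod 29); (26|29)=-1, (26|29)=-1; sign (−1)^0·-1^-2·-1^0 = +1.
(a,b)_11: α=0, u≡2; β=3, v≡7 (mod 11); (2|11)=-1, (7|11)=-1; sign (−1)^0·-1^3·-1^0 = -1.
(a,b)_23: α=1, u≡8; β=1, v≡16 (mod 23); (8|23)=+1, (16|23)=+1; sign (−1)^1·+1^1·+1^1 = -1.
(a,b)_2: α=1, β=1; u≡1, v≡3 (mod 8); ε(u)ε(v)=0·1, αω(v)=1·1, βω(u)=1·0; sum ≡ 1  ⇒  -1.
(a,b)_∞: sgn(-2990)=−, sgn(7590)=+, so +1.
Ram(-2990, 7590) = {2, 11, 13, 23}; no ℚ_2-point on the conic.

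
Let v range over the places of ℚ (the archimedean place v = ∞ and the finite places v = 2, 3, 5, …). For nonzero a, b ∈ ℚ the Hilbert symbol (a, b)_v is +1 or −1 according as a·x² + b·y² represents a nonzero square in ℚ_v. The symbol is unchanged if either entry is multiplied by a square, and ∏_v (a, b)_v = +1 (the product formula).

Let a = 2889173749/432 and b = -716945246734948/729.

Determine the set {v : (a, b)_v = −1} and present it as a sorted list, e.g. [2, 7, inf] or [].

[2, 3, 29, 37]

(a, b) ≡ (247863, -217) mod (ℚ^×)²; places V = {2, 3, 7, 11, 17, 29, 31, 37, ∞}.
(a,b)_29: α=1, u≡2; β=2, v≡21 (mod 29); (2|29)=-1, (21|29)=-1; sign (−1)^0·-1^2·-1^1 = -1.
(a,b)_2: α=-4, β=2; u≡7, v≡7 (mod 8); ε(u)ε(v)=1·1, αω(v)=-4·0, βω(u)=2·0; sum ≡ 1  ⇒  -1.
(a,b)_31: α=0, u≡28; β=1, v≡3 (mod 31); (28|31)=+1, (3|31)=-1; sign (−1)^0·+1^1·-1^0 = +1.
(a,b)_17: α=2, u≡10; β=0, v≡1 (mod 17); (10|17)=-1, (1|17)=+1; sign (−1)^0·-1^0·+1^2 = +1.
(a,b)_7: α=1, u≡5; β=3, v≡4 (mod 7); (5|7)=-1, (4|7)=+1; sign (−1)^1·-1^3·+1^1 = +1.
(a,b)_3: α=-3, u≡1; β=-6, v≡2 (mod 3); (1|3)=+1, (2|3)=-1; sign (−1)^0·+1^-6·-1^-3 = -1.
(a,b)_11: α=3, u≡9; β=4, v≡5 (mod 11); (9|11)=+1, (5|11)=+1; sign (−1)^0·+1^4·+1^3 = +1.
(a,b)_∞: sgn(247863)=+, sgn(-217)=−, so +1.
(a,b)_37: α=1, u≡8; β=2, v≡5 (mod 37); (8|37)=-1, (5|37)=-1; sign (−1)^0·-1^2·-1^1 = -1.
(247863, -217 / ℚ) ramifies at {2, 3, 29, 37}: a division algebra.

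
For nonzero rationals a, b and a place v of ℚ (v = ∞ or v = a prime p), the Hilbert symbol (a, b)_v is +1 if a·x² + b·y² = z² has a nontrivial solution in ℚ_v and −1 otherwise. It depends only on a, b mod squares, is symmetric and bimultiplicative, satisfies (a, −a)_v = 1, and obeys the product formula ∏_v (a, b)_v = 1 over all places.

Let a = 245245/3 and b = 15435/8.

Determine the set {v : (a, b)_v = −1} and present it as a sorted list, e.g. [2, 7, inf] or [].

[2, 5, 7, 13]

(a, b) ≡ (15015, 70) mod (ℚ^×)²; places V = {2, 3, 5, 7, 11, 13, ∞}.
(a,b)_∞: sgn(15015)=+, sgn(70)=+, so +1.
(a,b)_11: α=1, u≡3; β=0, v≡3 (mod 11); (3|11)=+1, (3|11)=+1; sign (−1)^0·+1^0·+1^1 = +1.
(a,b)_7: α=3, u≡5; β=3, v≡3 (mod 7); (5|7)=-1, (3|7)=-1; sign (−1)^1·-1^3·-1^3 = -1.
(a,b)_2: α=0, β=-3; u≡7, v≡3 (mod 8); ε(u)ε(v)=1·1, αω(v)=0·1, βω(u)=-3·0; sum ≡ 1  ⇒  -1.
(a,b)_3: α=-1, u≡1; β=2, v≡1 (mod 3); (1|3)=+1, (1|3)=+1; sign (−1)^0·+1^2·+1^-1 = +1.
(a,b)_5: α=1, u≡3; β=1, v≡4 (mod 5); (3|5)=-1, (4|5)=+1; sign (−1)^0·-1^1·+1^1 = -1.
(a,b)_13: α=1, u≡5; β=0, v≡7 (mod 13); (5|13)=-1, (7|13)=-1; sign (−1)^0·-1^0·-1^1 = -1.
(15015, 70 / ℚ) ramifies at {2, 5, 7, 13}: a division algebra.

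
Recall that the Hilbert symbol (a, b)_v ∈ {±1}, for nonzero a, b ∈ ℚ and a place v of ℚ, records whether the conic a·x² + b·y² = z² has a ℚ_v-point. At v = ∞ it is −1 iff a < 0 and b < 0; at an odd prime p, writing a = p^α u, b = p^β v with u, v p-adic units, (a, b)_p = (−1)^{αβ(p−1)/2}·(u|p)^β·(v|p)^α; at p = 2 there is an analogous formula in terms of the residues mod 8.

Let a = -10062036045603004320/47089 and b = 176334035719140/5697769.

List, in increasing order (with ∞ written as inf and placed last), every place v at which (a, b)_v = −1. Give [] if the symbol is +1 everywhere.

(a, b) ≡ (-965770, 5865) mod (ℚ^×)²; places V = {2, 3, 5, 7, 11, 13, 17, 19, 23, 31, ∞}.
(a,b)_7: α=-2, u≡5; β=-2, v≡3 (mod 7); (5|7)=-1, (3|7)=-1; sign (−1)^0·-1^-2·-1^-2 = +1.
(a,b)_23: α=1, u≡1; β=1, v≡9 (mod 23); (1|23)=+1, (9|23)=+1; sign (−1)^1·+1^1·+1^1 = -1.
(a,b)_3: α=6, u≡2; β=7, v≡2 (mod 3); (2|3)=-1, (2|3)=-1; sign (−1)^0·-1^7·-1^6 = -1.
(a,b)_19: α=3, u≡12; β=2, v≡8 (mod 19); (12|19)=-1, (8|19)=-1; sign (−1)^0·-1^2·-1^3 = -1.
(a,b)_11: α=4, u≡7; β=-2, v≡10 (mod 11); (7|11)=-1, (10|11)=-1; sign (−1)^0·-1^-2·-1^4 = +1.
(a,b)_13: α=3, u≡7; β=4, v≡11 (mod 13); (7|13)=-1, (11|13)=-1; sign (−1)^0·-1^4·-1^3 = -1.
(a,b)_17: α=1, u≡9; β=1, v≡12 (mod 17); (9|17)=+1, (12|17)=-1; sign (−1)^0·+1^1·-1^1 = -1.
(a,b)_2: α=5, β=2; u≡3, v≡1 (mod 8); ε(u)ε(v)=1·0, αω(v)=5·0, βω(u)=2·1; sum ≡ 0  ⇒  +1.
(a,b)_∞: sgn(-965770)=−, sgn(5865)=+, so +1.
(a,b)_5: α=1, u≡4; β=1, v≡2 (mod 5); (4|5)=+1, (2|5)=-1; sign (−1)^0·+1^1·-1^1 = -1.
(a,b)_31: α=-2, u≡16; β=-2, v≡21 (mod 31); (16|31)=+1, (21|31)=-1; sign (−1)^0·+1^-2·-1^-2 = +1.
|Ram(-965770, 5865)| = 6, even; anisotropic at {3, 5, 13, 17, 19, 23}.

[3, 5, 13, 17, 19, 23]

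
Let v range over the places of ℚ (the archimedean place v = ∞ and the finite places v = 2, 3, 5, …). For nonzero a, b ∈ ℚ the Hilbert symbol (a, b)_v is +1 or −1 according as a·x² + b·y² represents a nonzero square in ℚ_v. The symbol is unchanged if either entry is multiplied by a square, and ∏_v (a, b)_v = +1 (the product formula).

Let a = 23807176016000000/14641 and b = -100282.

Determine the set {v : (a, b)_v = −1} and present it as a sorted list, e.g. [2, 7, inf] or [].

(a, b) ≡ (29, -100282) mod (ℚ^×)²; places V = {2, 5, 7, 11, 13, 19, 29, ∞}.
(a,b)_7: α=0, u≡2; β=1, v≡3 (mod 7); (2|7)=+1, (3|7)=-1; sign (−1)^0·+1^1·-1^0 = +1.
(a,b)_19: α=2, u≡15; β=1, v≡4 (mod 19); (15|19)=-1, (4|19)=+1; sign (−1)^0·-1^1·+1^2 = -1.
(a,b)_5: α=6, u≡4; β=0, v≡3 (mod 5); (4|5)=+1, (3|5)=-1; sign (−1)^0·+1^0·-1^6 = +1.
(a,b)_11: α=-4, u≡8; β=0, v≡5 (mod 11); (8|11)=-1, (5|11)=+1; sign (−1)^0·-1^0·+1^-4 = +1.
(a,b)_29: α=3, u≡7; β=1, v≡22 (mod 29); (7|29)=+1, (22|29)=+1; sign (−1)^0·+1^1·+1^3 = +1.
(a,b)_13: α=2, u≡10; β=1, v≡8 (mod 13); (10|13)=+1, (8|13)=-1; sign (−1)^0·+1^1·-1^2 = +1.
(a,b)_∞: sgn(29)=+, sgn(-100282)=−, so +1.
(a,b)_2: α=10, β=1; u≡5, v≡3 (mod 8); ε(u)ε(v)=0·1, αω(v)=10·1, βω(u)=1·1; sum ≡ 1  ⇒  -1.
(29, -100282 / ℚ) ramifies at {2, 19}: a division algebra.

[2, 19]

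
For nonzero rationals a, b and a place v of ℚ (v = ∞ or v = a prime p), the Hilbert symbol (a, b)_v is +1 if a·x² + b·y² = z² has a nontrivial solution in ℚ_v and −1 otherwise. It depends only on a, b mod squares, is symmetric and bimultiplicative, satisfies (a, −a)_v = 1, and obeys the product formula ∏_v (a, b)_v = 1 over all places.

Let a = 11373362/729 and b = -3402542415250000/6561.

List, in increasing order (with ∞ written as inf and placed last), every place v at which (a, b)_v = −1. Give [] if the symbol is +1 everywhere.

[2, 7]

(a, b) ≡ (67298, -589) mod (ℚ^×)²; places V = {2, 3, 5, 7, 11, 13, 19, 23, 31, ∞}.
(a,b)_7: α=1, u≡3; β=0, v≡3 (mod 7); (3|7)=-1, (3|7)=-1; sign (−1)^0·-1^0·-1^1 = -1.
(a,b)_∞: sgn(67298)=+, sgn(-589)=−, so +1.
(a,b)_31: α=0, u≡9; β=1, v≡26 (mod 31); (9|31)=+1, (26|31)=-1; sign (−1)^0·+1^1·-1^0 = +1.
(a,b)_23: α=1, u≡14; β=2, v≡9 (mod 23); (14|23)=-1, (9|23)=+1; sign (−1)^0·-1^2·+1^1 = +1.
(a,b)_3: α=-6, u≡2; β=-8, v≡2 (mod 3); (2|3)=-1, (2|3)=-1; sign (−1)^0·-1^-8·-1^-6 = +1.
(a,b)_19: α=1, u≡14; β=3, v≡11 (mod 19); (14|19)=-1, (11|19)=+1; sign (−1)^1·-1^3·+1^1 = +1.
(a,b)_11: α=1, u≡10; β=2, v≡5 (mod 11); (10|11)=-1, (5|11)=+1; sign (−1)^0·-1^2·+1^1 = +1.
(a,b)_2: α=1, β=4; u≡1, v≡3 (mod 8); ε(u)ε(v)=0·1, αω(v)=1·1, βω(u)=4·0; sum ≡ 1  ⇒  -1.
(a,b)_5: α=0, u≡3; β=6, v≡4 (mod 5); (3|5)=-1, (4|5)=+1; sign (−1)^0·-1^6·+1^0 = +1.
(a,b)_13: α=2, u≡10; β=0, v≡12 (mod 13); (10|13)=+1, (12|13)=+1; sign (−1)^0·+1^0·+1^2 = +1.
(67298, -589 / ℚ) ramifies at {2, 7}: a division algebra.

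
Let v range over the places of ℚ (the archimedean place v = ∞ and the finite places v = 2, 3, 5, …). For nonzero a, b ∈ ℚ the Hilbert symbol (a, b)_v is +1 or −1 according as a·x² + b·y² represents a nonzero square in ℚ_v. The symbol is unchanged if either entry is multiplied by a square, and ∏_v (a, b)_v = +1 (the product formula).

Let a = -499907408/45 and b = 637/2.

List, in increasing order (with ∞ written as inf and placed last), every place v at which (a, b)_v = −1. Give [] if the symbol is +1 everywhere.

[7, 13]

(a, b) ≡ (-385, 26) mod (ℚ^×)²; places V = {2, 3, 5, 7, 11, 13, ∞}.
(a,b)_2: α=4, β=-1; u≡7, v≡5 (mod 8); ε(u)ε(v)=1·0, αω(v)=4·1, βω(u)=-1·0; sum ≡ 0  ⇒  +1.
(a,b)_3: α=-2, u≡2; β=0, v≡2 (mod 3); (2|3)=-1, (2|3)=-1; sign (−1)^0·-1^0·-1^-2 = +1.
(a,b)_5: α=-1, u≡3; β=0, v≡1 (mod 5); (3|5)=-1, (1|5)=+1; sign (−1)^0·-1^0·+1^-1 = +1.
(a,b)_7: α=5, u≡2; β=2, v≡3 (mod 7); (2|7)=+1, (3|7)=-1; sign (−1)^0·+1^2·-1^5 = -1.
(a,b)_11: α=1, u≡9; β=0, v≡5 (mod 11); (9|11)=+1, (5|11)=+1; sign (−1)^0·+1^0·+1^1 = +1.
(a,b)_13: α=2, u≡11; β=1, v≡5 (mod 13); (11|13)=-1, (5|13)=-1; sign (−1)^0·-1^1·-1^2 = -1.
(a,b)_∞: sgn(-385)=−, sgn(26)=+, so +1.
|Ram(-385, 26)| = 2, even; anisotropic at {7, 13}.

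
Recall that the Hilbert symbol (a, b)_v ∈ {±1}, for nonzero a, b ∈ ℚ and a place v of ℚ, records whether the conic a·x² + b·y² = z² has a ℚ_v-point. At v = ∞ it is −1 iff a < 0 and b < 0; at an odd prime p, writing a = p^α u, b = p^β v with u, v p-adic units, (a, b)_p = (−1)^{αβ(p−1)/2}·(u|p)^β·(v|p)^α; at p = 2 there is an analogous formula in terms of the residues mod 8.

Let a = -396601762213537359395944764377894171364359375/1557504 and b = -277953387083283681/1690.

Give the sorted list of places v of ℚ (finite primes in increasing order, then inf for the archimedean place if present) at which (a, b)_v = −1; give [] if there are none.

Mod squares: a ≡ -65715071, b ≡ -2517011210. Check v ∈ {∞, 2, 3, 5, 7, 11, 13, 19, 23, 29, 31, 37, 47, 53}.
v=13: a=13^-2·(≡7), b=13^-2·(≡1) mod 13; (7|13)=-1, (1|13)=+1; (−1)^{-2·-2·6}·(-1)^-2·(+1)^-2 = +1.
v=5: a=5^6·(≡4), b=5^-1·(≡3) mod 5; (4|5)=+1, (3|5)=-1; (−1)^{6·-1·2}·(+1)^-1·(-1)^6 = +1.
v=29: a=29^2·(≡3), b=29^1·(≡7) mod 29; (3|29)=-1, (7|29)=+1; (−1)^{2·1·14}·(-1)^1·(+1)^2 = -1.
v=2: v_2(a)=-10, v_2(b)=-1; units ≡ 1, 3 (mod 8); ε·ε+αω+βω = 0·1+-10·1+-1·0 ≡ 0  ⇒  (a,b)_2 = +1.
v=∞: -65715071 < 0 and -2517011210 < 0  ⇒  (a,b)_∞ = -1.
v=19: a=19^4·(≡17), b=19^2·(≡8) mod 19; (17|19)=+1, (8|19)=-1; (−1)^{4·2·9}·(+1)^2·(-1)^4 = +1.
v=31: a=31^3·(≡14), b=31^1·(≡10) mod 31; (14|31)=+1, (10|31)=+1; (−1)^{3·1·15}·(+1)^1·(+1)^3 = -1.
v=11: a=11^2·(≡8), b=11^2·(≡4) mod 11; (8|11)=-1, (4|11)=+1; (−1)^{2·2·5}·(-1)^2·(+1)^2 = +1.
v=47: a=47^3·(≡43), b=47^1·(≡44) mod 47; (43|47)=-1, (44|47)=-1; (−1)^{3·1·23}·(-1)^1·(-1)^3 = -1.
v=23: a=23^3·(≡15), b=23^1·(≡16) mod 23; (15|23)=-1, (16|23)=+1; (−1)^{3·1·11}·(-1)^1·(+1)^3 = +1.
v=37: a=37^3·(≡11), b=37^1·(≡13) mod 37; (11|37)=+1, (13|37)=-1; (−1)^{3·1·18}·(+1)^1·(-1)^3 = -1.
v=53: a=53^5·(≡52), b=53^2·(≡10) mod 53; (52|53)=+1, (10|53)=+1; (−1)^{5·2·26}·(+1)^2·(+1)^5 = +1.
v=7: a=7^4·(≡5), b=7^1·(≡4) mod 7; (5|7)=-1, (4|7)=+1; (−1)^{4·1·3}·(-1)^1·(+1)^4 = -1.
v=3: a=3^-2·(≡1), b=3^2·(≡1) mod 3; (1|3)=+1, (1|3)=+1; (−1)^{-2·2·1}·(+1)^2·(+1)^-2 = +1.
|Ram(-65715071, -2517011210)| = 6, even; anisotropic at {7, 29, 31, 37, 47, ∞}.

[7, 29, 31, 37, 47, inf]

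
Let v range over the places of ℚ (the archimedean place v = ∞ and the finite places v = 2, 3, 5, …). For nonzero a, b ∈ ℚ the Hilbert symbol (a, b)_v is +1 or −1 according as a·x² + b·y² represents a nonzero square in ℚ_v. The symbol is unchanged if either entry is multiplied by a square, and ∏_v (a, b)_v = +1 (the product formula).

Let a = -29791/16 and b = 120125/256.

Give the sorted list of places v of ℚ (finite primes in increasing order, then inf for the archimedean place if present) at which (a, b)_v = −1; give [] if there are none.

Mod squares: a ≡ -31, b ≡ 5. Check v ∈ {∞, 2, 5, 31}.
v=∞: -31 < 0 and 5 > 0  ⇒  (a,b)_∞ = +1.
v=5: a=5^0·(≡4), b=5^3·(≡1) mod 5; (4|5)=+1, (1|5)=+1; (−1)^{0·3·2}·(+1)^3·(+1)^0 = +1.
v=31: a=31^3·(≡29), b=31^2·(≡4) mod 31; (29|31)=-1, (4|31)=+1; (−1)^{3·2·15}·(-1)^2·(+1)^3 = +1.
v=2: v_2(a)=-4, v_2(b)=-8; units ≡ 1, 5 (mod 8); ε·ε+αω+βω = 0·0+-4·1+-8·0 ≡ 0  ⇒  (a,b)_2 = +1.
Ram(a, b) = ∅: the form -31·x² + 5·y² − z² is isotropic over every ℚ_v, so by Hasse–Minkowski it is isotropic over ℚ.

[]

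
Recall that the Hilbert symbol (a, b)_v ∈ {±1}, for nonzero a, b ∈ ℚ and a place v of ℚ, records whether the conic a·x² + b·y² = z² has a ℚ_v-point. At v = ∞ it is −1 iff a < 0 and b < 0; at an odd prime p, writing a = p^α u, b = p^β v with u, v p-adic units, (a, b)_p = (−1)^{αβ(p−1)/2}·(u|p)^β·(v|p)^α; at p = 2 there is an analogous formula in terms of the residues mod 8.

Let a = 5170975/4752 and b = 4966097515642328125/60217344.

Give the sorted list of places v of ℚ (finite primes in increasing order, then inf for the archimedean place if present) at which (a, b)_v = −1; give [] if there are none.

[2, 3, 11, 17, 19, 23]

Mod squares: a ≡ 12903, b ≡ 44574. Check v ∈ {∞, 2, 3, 5, 11, 17, 19, 23}.
v=23: a=23^3·(≡9), b=23^7·(≡9) mod 23; (9|23)=+1, (9|23)=+1; (−1)^{3·7·11}·(+1)^7·(+1)^3 = -1.
v=5: a=5^2·(≡2), b=5^6·(≡1) mod 5; (2|5)=-1, (1|5)=+1; (−1)^{2·6·2}·(-1)^6·(+1)^2 = +1.
v=2: v_2(a)=-4, v_2(b)=-11; units ≡ 7, 7 (mod 8); ε·ε+αω+βω = 1·1+-4·0+-11·0 ≡ 1  ⇒  (a,b)_2 = -1.
v=3: a=3^-3·(≡2), b=3^-5·(≡2) mod 3; (2|3)=-1, (2|3)=-1; (−1)^{-3·-5·1}·(-1)^-5·(-1)^-3 = -1.
v=∞: 12903 > 0 and 44574 > 0  ⇒  (a,b)_∞ = +1.
v=17: a=17^1·(≡5), b=17^3·(≡16) mod 17; (5|17)=-1, (16|17)=+1; (−1)^{1·3·8}·(-1)^3·(+1)^1 = -1.
v=11: a=11^-1·(≡6), b=11^-2·(≡8) mod 11; (6|11)=-1, (8|11)=-1; (−1)^{-1·-2·5}·(-1)^-2·(-1)^-1 = -1.
v=19: a=19^0·(≡15), b=19^1·(≡16) mod 19; (15|19)=-1, (16|19)=+1; (−1)^{0·1·9}·(-1)^1·(+1)^0 = -1.
|Ram(12903, 44574)| = 6, even; anisotropic at {2, 3, 11, 17, 19, 23}.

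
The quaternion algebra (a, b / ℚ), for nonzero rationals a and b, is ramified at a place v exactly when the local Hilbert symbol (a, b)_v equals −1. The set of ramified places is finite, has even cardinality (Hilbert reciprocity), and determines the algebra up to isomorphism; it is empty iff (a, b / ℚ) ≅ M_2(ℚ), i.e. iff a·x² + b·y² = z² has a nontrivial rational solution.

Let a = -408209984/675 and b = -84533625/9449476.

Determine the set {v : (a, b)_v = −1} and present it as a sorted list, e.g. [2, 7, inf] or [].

[5, 13, 17, 23, 31, inf]

Mod squares: a ≡ -390507, b ≡ -345. Check v ∈ {∞, 2, 3, 5, 7, 11, 13, 17, 19, 23, 29, 31, 53}.
v=3: a=3^-3·(≡1), b=3^5·(≡2) mod 3; (1|3)=+1, (2|3)=-1; (−1)^{-3·5·1}·(+1)^5·(-1)^-3 = +1.
v=53: a=53^0·(≡12), b=53^-2·(≡2) mod 53; (12|53)=-1, (2|53)=-1; (−1)^{0·-2·26}·(-1)^-2·(-1)^0 = +1.
v=31: a=31^1·(≡10), b=31^0·(≡11) mod 31; (10|31)=+1, (11|31)=-1; (−1)^{1·0·15}·(+1)^0·(-1)^1 = -1.
v=17: a=17^1·(≡1), b=17^0·(≡11) mod 17; (1|17)=+1, (11|17)=-1; (−1)^{1·0·8}·(+1)^0·(-1)^1 = -1.
v=29: a=29^0·(≡6), b=29^-2·(≡21) mod 29; (6|29)=+1, (21|29)=-1; (−1)^{0·-2·14}·(+1)^-2·(-1)^0 = +1.
v=5: a=5^-2·(≡3), b=5^3·(≡1) mod 5; (3|5)=-1, (1|5)=+1; (−1)^{-2·3·2}·(-1)^3·(+1)^-2 = -1.
v=19: a=19^1·(≡16), b=19^0·(≡1) mod 19; (16|19)=+1, (1|19)=+1; (−1)^{1·0·9}·(+1)^0·(+1)^1 = +1.
v=∞: -390507 < 0 and -345 < 0  ⇒  (a,b)_∞ = -1.
v=11: a=11^0·(≡4), b=11^2·(≡6) mod 11; (4|11)=+1, (6|11)=-1; (−1)^{0·2·5}·(+1)^2·(-1)^0 = +1.
v=13: a=13^1·(≡9), b=13^0·(≡11) mod 13; (9|13)=+1, (11|13)=-1; (−1)^{1·0·6}·(+1)^0·(-1)^1 = -1.
v=7: a=7^2·(≡1), b=7^0·(≡6) mod 7; (1|7)=+1, (6|7)=-1; (−1)^{2·0·3}·(+1)^0·(-1)^2 = +1.
v=23: a=23^0·(≡11), b=23^1·(≡18) mod 23; (11|23)=-1, (18|23)=+1; (−1)^{0·1·11}·(-1)^1·(+1)^0 = -1.
v=2: v_2(a)=6, v_2(b)=-2; units ≡ 5, 7 (mod 8); ε·ε+αω+βω = 0·1+6·0+-2·1 ≡ 0  ⇒  (a,b)_2 = +1.
Ram(-390507, -345) = {5, 13, 17, 23, 31, ∞}; no ℚ_5-point on the conic.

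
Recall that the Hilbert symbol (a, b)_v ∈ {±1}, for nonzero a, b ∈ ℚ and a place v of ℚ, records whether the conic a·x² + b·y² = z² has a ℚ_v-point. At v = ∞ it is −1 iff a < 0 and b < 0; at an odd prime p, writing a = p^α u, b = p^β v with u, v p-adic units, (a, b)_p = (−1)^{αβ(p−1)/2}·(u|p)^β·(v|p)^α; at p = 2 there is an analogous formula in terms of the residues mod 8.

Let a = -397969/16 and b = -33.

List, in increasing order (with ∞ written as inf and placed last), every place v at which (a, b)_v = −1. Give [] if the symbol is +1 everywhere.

(a, b) ≡ (-3289, -33) mod (ℚ^×)²; places V = {2, 3, 11, 13, 23, ∞}.
(a,b)_3: α=0, u≡2; β=1, v≡1 (mod 3); (2|3)=-1, (1|3)=+1; sign (−1)^0·-1^1·+1^0 = -1.
(a,b)_11: α=3, u≡4; β=1, v≡8 (mod 11); (4|11)=+1, (8|11)=-1; sign (−1)^1·+1^1·-1^3 = +1.
(a,b)_∞: sgn(-3289)=−, sgn(-33)=−, so -1.
(a,b)_2: α=-4, β=0; u≡7, v≡7 (mod 8); ε(u)ε(v)=1·1, αω(v)=-4·0, βω(u)=0·0; sum ≡ 1  ⇒  -1.
(a,b)_23: α=1, u≡1; β=0, v≡13 (mod 23); (1|23)=+1, (13|23)=+1; sign (−1)^0·+1^0·+1^1 = +1.
(a,b)_13: α=1, u≡5; β=0, v≡6 (mod 13); (5|13)=-1, (6|13)=-1; sign (−1)^0·-1^0·-1^1 = -1.
|Ram(-3289, -33)| = 4, even; anisotropic at {2, 3, 13, ∞}.

[2, 3, 13, inf]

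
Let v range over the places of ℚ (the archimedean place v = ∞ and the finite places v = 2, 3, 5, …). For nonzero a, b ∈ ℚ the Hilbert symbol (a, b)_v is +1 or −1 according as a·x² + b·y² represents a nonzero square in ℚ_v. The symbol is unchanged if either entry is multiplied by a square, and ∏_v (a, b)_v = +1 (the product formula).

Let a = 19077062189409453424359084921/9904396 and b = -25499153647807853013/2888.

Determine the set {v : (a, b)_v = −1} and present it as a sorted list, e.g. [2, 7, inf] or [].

Mod squares: a ≡ 156796341779, b ≡ -301994. Check v ∈ {∞, 2, 3, 7, 11, 13, 19, 31, 37, 41, 43, 53}.
v=3: a=3^12·(≡2), b=3^8·(≡1) mod 3; (2|3)=-1, (1|3)=+1; (−1)^{12·8·1}·(-1)^8·(+1)^12 = +1.
v=2: v_2(a)=-2, v_2(b)=-3; units ≡ 3, 3 (mod 8); ε·ε+αω+βω = 1·1+-2·1+-3·1 ≡ 0  ⇒  (a,b)_2 = +1.
v=7: a=7^3·(≡6), b=7^3·(≡5) mod 7; (6|7)=-1, (5|7)=-1; (−1)^{3·3·3}·(-1)^3·(-1)^3 = -1.
v=∞: 156796341779 > 0 and -301994 < 0  ⇒  (a,b)_∞ = +1.
v=31: a=31^1·(≡18), b=31^0·(≡1) mod 31; (18|31)=+1, (1|31)=+1; (−1)^{1·0·15}·(+1)^0·(+1)^1 = +1.
v=19: a=19^-5·(≡4), b=19^-2·(≡11) mod 19; (4|19)=+1, (11|19)=+1; (−1)^{-5·-2·9}·(+1)^-2·(+1)^-5 = +1.
v=13: a=13^4·(≡4), b=13^2·(≡12) mod 13; (4|13)=+1, (12|13)=+1; (−1)^{4·2·6}·(+1)^2·(+1)^4 = +1.
v=43: a=43^3·(≡2), b=43^2·(≡4) mod 43; (2|43)=-1, (4|43)=+1; (−1)^{3·2·21}·(-1)^2·(+1)^3 = +1.
v=41: a=41^3·(≡4), b=41^2·(≡26) mod 41; (4|41)=+1, (26|41)=-1; (−1)^{3·2·20}·(+1)^2·(-1)^3 = -1.
v=53: a=53^1·(≡35), b=53^1·(≡31) mod 53; (35|53)=-1, (31|53)=-1; (−1)^{1·1·26}·(-1)^1·(-1)^1 = +1.
v=37: a=37^1·(≡31), b=37^1·(≡8) mod 37; (31|37)=-1, (8|37)=-1; (−1)^{1·1·18}·(-1)^1·(-1)^1 = +1.
v=11: a=11^1·(≡4), b=11^1·(≡7) mod 11; (4|11)=+1, (7|11)=-1; (−1)^{1·1·5}·(+1)^1·(-1)^1 = +1.
Ram(156796341779, -301994) = {7, 41}; no ℚ_7-point on the conic.

[7, 41]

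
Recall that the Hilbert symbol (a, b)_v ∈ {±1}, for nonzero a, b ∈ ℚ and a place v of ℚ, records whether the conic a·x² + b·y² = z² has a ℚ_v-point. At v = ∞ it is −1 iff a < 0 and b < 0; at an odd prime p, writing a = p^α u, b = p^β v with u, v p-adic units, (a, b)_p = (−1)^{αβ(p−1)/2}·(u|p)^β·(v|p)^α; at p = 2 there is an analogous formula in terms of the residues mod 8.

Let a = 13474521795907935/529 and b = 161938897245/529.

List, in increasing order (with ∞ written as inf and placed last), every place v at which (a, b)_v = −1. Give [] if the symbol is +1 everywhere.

(a, b) ≡ (1615, 85405) mod (ℚ^×)²; places V = {2, 3, 5, 7, 17, 19, 23, 29, 31, ∞}.
(a,b)_19: α=1, u≡5; β=1, v≡7 (mod 19); (5|19)=+1, (7|19)=+1; sign (−1)^1·+1^1·+1^1 = -1.
(a,b)_31: α=2, u≡13; β=1, v≡3 (mod 31); (13|31)=-1, (3|31)=-1; sign (−1)^0·-1^1·-1^2 = -1.
(a,b)_29: α=2, u≡22; β=1, v≡13 (mod 29); (22|29)=+1, (13|29)=+1; sign (−1)^0·+1^1·+1^2 = +1.
(a,b)_7: α=2, u≡5; β=0, v≡5 (mod 7); (5|7)=-1, (5|7)=-1; sign (−1)^0·-1^0·-1^2 = +1.
(a,b)_2: α=0, β=0; u≡7, v≡5 (mod 8); ε(u)ε(v)=1·0, αω(v)=0·1, βω(u)=0·0; sum ≡ 0  ⇒  +1.
(a,b)_23: α=-2, u≡14; β=-2, v≡8 (mod 23); (14|23)=-1, (8|23)=+1; sign (−1)^0·-1^-2·+1^-2 = +1.
(a,b)_3: α=6, u≡1; β=8, v≡1 (mod 3); (1|3)=+1, (1|3)=+1; sign (−1)^0·+1^8·+1^6 = +1.
(a,b)_17: α=3, u≡12; β=2, v≡10 (mod 17); (12|17)=-1, (10|17)=-1; sign (−1)^0·-1^2·-1^3 = -1.
(a,b)_5: α=1, u≡3; β=1, v≡1 (mod 5); (3|5)=-1, (1|5)=+1; sign (−1)^0·-1^1·+1^1 = -1.
(a,b)_∞: sgn(1615)=+, sgn(85405)=+, so +1.
|Ram(1615, 85405)| = 4, even; anisotropic at {5, 17, 19, 31}.

[5, 17, 19, 31]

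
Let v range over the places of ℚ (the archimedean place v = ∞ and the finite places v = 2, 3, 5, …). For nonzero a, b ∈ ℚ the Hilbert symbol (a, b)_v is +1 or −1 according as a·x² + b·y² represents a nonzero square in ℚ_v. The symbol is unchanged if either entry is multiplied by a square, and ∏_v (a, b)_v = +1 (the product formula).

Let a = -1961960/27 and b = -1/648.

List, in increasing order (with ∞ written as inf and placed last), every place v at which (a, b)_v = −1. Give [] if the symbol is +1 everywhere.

[5, 7, 13, inf]

Mod squares: a ≡ -30030, b ≡ -2. Check v ∈ {∞, 2, 3, 5, 7, 11, 13}.
v=7: a=7^3·(≡1), b=7^0·(≡5) mod 7; (1|7)=+1, (5|7)=-1; (−1)^{3·0·3}·(+1)^0·(-1)^3 = -1.
v=3: a=3^-3·(≡1), b=3^-4·(≡1) mod 3; (1|3)=+1, (1|3)=+1; (−1)^{-3·-4·1}·(+1)^-4·(+1)^-3 = +1.
v=11: a=11^1·(≡1), b=11^0·(≡1) mod 11; (1|11)=+1, (1|11)=+1; (−1)^{1·0·5}·(+1)^0·(+1)^1 = +1.
v=13: a=13^1·(≡10), b=13^0·(≡7) mod 13; (10|13)=+1, (7|13)=-1; (−1)^{1·0·6}·(+1)^0·(-1)^1 = -1.
v=5: a=5^1·(≡4), b=5^0·(≡3) mod 5; (4|5)=+1, (3|5)=-1; (−1)^{1·0·2}·(+1)^0·(-1)^1 = -1.
v=∞: -30030 < 0 and -2 < 0  ⇒  (a,b)_∞ = -1.
v=2: v_2(a)=3, v_2(b)=-3; units ≡ 1, 7 (mod 8); ε·ε+αω+βω = 0·1+3·0+-3·0 ≡ 0  ⇒  (a,b)_2 = +1.
(-30030, -2 / ℚ) ramifies at {5, 7, 13, ∞}: a division algebra.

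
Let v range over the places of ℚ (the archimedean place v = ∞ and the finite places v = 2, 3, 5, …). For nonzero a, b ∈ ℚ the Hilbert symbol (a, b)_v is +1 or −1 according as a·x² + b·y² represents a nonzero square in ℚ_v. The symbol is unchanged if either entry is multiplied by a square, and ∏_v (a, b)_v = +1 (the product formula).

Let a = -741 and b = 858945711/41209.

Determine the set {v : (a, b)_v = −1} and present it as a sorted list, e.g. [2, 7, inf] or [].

(a, b) ≡ (-741, 39) mod (ℚ^×)²; places V = {2, 3, 7, 13, 19, 29, ∞}.
(a,b)_13: α=1, u≡8; β=3, v≡12 (mod 13); (8|13)=-1, (12|13)=+1; sign (−1)^0·-1^3·+1^1 = -1.
(a,b)_3: α=1, u≡2; β=1, v≡1 (mod 3); (2|3)=-1, (1|3)=+1; sign (−1)^1·-1^1·+1^1 = +1.
(a,b)_2: α=0, β=0; u≡3, v≡7 (mod 8); ε(u)ε(v)=1·1, αω(v)=0·0, βω(u)=0·1; sum ≡ 1  ⇒  -1.
(a,b)_7: α=0, u≡1; β=-2, v≡1 (mod 7); (1|7)=+1, (1|7)=+1; sign (−1)^0·+1^-2·+1^0 = +1.
(a,b)_29: α=0, u≡13; β=-2, v≡27 (mod 29); (13|29)=+1, (27|29)=-1; sign (−1)^0·+1^-2·-1^0 = +1.
(a,b)_∞: sgn(-741)=−, sgn(39)=+, so +1.
(a,b)_19: α=1, u≡18; β=4, v≡1 (mod 19); (18|19)=-1, (1|19)=+1; sign (−1)^0·-1^4·+1^1 = +1.
Ram(-741, 39) = {2, 13}; no ℚ_2-point on the conic.

[2, 13]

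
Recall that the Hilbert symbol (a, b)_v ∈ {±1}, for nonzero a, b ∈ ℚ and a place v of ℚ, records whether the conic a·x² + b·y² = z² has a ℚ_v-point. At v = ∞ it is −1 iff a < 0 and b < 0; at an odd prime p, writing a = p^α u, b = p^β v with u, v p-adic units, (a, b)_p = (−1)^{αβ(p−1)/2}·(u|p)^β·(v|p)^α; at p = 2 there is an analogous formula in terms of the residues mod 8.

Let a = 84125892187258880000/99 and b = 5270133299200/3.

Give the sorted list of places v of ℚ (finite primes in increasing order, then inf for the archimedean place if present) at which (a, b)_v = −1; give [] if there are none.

[]

(a, b) ≡ (418, 66) mod (ℚ^×)²; places V = {2, 3, 5, 7, 11, 19, 23, ∞}.
(a,b)_∞: sgn(418)=+, sgn(66)=+, so +1.
(a,b)_7: α=2, u≡3; β=2, v≡3 (mod 7); (3|7)=-1, (3|7)=-1; sign (−1)^0·-1^2·-1^2 = +1.
(a,b)_2: α=21, β=11; u≡1, v≡1 (mod 8); ε(u)ε(v)=0·0, αω(v)=21·0, βω(u)=11·0; sum ≡ 0  ⇒  +1.
(a,b)_19: α=5, u≡18; β=2, v≡16 (mod 19); (18|19)=-1, (16|19)=+1; sign (−1)^0·-1^2·+1^5 = +1.
(a,b)_3: α=-2, u≡1; β=-1, v≡1 (mod 3); (1|3)=+1, (1|3)=+1; sign (−1)^0·+1^-1·+1^-2 = +1.
(a,b)_23: α=2, u≡16; β=2, v≡7 (mod 23); (16|23)=+1, (7|23)=-1; sign (−1)^0·+1^2·-1^2 = +1.
(a,b)_11: α=-1, u≡1; β=1, v≡2 (mod 11); (1|11)=+1, (2|11)=-1; sign (−1)^1·+1^1·-1^-1 = +1.
(a,b)_5: α=4, u≡2; β=2, v≡1 (mod 5); (2|5)=-1, (1|5)=+1; sign (−1)^0·-1^2·+1^4 = +1.
Every local symbol is +1, so the conic 418·x² + 66·y² = z² has ℚ_v-points for all v and hence a ℚ-point; (a, b / ℚ) ≅ M_2(ℚ).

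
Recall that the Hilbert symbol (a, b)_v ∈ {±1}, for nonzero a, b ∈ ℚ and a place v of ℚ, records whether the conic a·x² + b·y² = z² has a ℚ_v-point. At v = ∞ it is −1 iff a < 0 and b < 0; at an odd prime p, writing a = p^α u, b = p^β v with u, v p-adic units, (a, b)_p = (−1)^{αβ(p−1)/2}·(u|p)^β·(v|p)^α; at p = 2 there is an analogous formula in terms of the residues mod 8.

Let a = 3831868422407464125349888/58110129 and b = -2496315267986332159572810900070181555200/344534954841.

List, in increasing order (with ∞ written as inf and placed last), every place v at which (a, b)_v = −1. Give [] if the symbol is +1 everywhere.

[23, 47]

Mod squares: a ≡ 25897, b ≡ -667. Check v ∈ {∞, 2, 3, 5, 7, 11, 17, 19, 23, 29, 47}.
v=47: a=47^1·(≡6), b=47^2·(≡20) mod 47; (6|47)=+1, (20|47)=-1; (−1)^{1·2·23}·(+1)^2·(-1)^1 = -1.
v=∞: 25897 > 0 and -667 < 0  ⇒  (a,b)_∞ = +1.
v=5: a=5^0·(≡2), b=5^2·(≡2) mod 5; (2|5)=-1, (2|5)=-1; (−1)^{0·2·2}·(-1)^2·(-1)^0 = +1.
v=17: a=17^6·(≡6), b=17^12·(≡1) mod 17; (6|17)=-1, (1|17)=+1; (−1)^{6·12·8}·(-1)^12·(+1)^6 = +1.
v=19: a=19^1·(≡13), b=19^2·(≡4) mod 19; (13|19)=-1, (4|19)=+1; (−1)^{1·2·9}·(-1)^2·(+1)^1 = +1.
v=7: a=7^-2·(≡4), b=7^-4·(≡3) mod 7; (4|7)=+1, (3|7)=-1; (−1)^{-2·-4·3}·(+1)^-4·(-1)^-2 = +1.
v=3: a=3^-4·(≡1), b=3^-4·(≡2) mod 3; (1|3)=+1, (2|3)=-1; (−1)^{-4·-4·1}·(+1)^-4·(-1)^-4 = +1.
v=29: a=29^5·(≡1), b=29^7·(≡6) mod 29; (1|29)=+1, (6|29)=+1; (−1)^{5·7·14}·(+1)^7·(+1)^5 = +1.
v=11: a=11^-4·(≡3), b=11^-6·(≡4) mod 11; (3|11)=+1, (4|11)=+1; (−1)^{-4·-6·5}·(+1)^-6·(+1)^-4 = +1.
v=23: a=23^2·(≡19), b=23^3·(≡21) mod 23; (19|23)=-1, (21|23)=-1; (−1)^{2·3·11}·(-1)^3·(-1)^2 = -1.
v=2: v_2(a)=14, v_2(b)=10; units ≡ 1, 5 (mod 8); ε·ε+αω+βω = 0·0+14·1+10·0 ≡ 0  ⇒  (a,b)_2 = +1.
(25897, -667 / ℚ) ramifies at {23, 47}: a division algebra.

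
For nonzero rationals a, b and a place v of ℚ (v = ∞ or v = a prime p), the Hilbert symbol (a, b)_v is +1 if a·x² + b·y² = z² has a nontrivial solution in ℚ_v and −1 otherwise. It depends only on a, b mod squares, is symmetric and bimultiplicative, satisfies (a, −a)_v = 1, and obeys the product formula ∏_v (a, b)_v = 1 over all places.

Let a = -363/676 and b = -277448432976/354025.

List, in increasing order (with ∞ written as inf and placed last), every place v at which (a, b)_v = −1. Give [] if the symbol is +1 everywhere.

Mod squares: a ≡ -3, b ≡ -29. Check v ∈ {∞, 2, 3, 5, 7, 11, 13, 17, 19, 29}.
v=7: a=7^0·(≡2), b=7^-2·(≡6) mod 7; (2|7)=+1, (6|7)=-1; (−1)^{0·-2·3}·(+1)^-2·(-1)^0 = +1.
v=19: a=19^0·(≡5), b=19^2·(≡5) mod 19; (5|19)=+1, (5|19)=+1; (−1)^{0·2·9}·(+1)^2·(+1)^0 = +1.
v=11: a=11^2·(≡6), b=11^2·(≡9) mod 11; (6|11)=-1, (9|11)=+1; (−1)^{2·2·5}·(-1)^2·(+1)^2 = +1.
v=13: a=13^-2·(≡10), b=13^2·(≡10) mod 13; (10|13)=+1, (10|13)=+1; (−1)^{-2·2·6}·(+1)^2·(+1)^-2 = +1.
v=2: v_2(a)=-2, v_2(b)=4; units ≡ 5, 3 (mod 8); ε·ε+αω+βω = 0·1+-2·1+4·1 ≡ 0  ⇒  (a,b)_2 = +1.
v=3: a=3^1·(≡2), b=3^4·(≡1) mod 3; (2|3)=-1, (1|3)=+1; (−1)^{1·4·1}·(-1)^4·(+1)^1 = +1.
v=∞: -3 < 0 and -29 < 0  ⇒  (a,b)_∞ = -1.
v=5: a=5^0·(≡2), b=5^-2·(≡4) mod 5; (2|5)=-1, (4|5)=+1; (−1)^{0·-2·2}·(-1)^-2·(+1)^0 = +1.
v=29: a=29^0·(≡8), b=29^1·(≡16) mod 29; (8|29)=-1, (16|29)=+1; (−1)^{0·1·14}·(-1)^1·(+1)^0 = -1.
v=17: a=17^0·(≡10), b=17^-2·(≡10) mod 17; (10|17)=-1, (10|17)=-1; (−1)^{0·-2·8}·(-1)^-2·(-1)^0 = +1.
(-3, -29 / ℚ) ramifies at {29, ∞}: a division algebra.

[29, inf]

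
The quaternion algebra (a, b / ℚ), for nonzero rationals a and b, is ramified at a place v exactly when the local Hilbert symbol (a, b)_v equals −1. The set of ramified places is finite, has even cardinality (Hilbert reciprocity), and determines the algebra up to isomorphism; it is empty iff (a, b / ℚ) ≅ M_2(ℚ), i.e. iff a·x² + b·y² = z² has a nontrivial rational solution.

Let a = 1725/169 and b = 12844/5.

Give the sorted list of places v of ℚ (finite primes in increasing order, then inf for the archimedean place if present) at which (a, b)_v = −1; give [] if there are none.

(a, b) ≡ (69, 95) mod (ℚ^×)²; places V = {2, 3, 5, 13, 19, 23, ∞}.
(a,b)_19: α=0, u≡2; β=1, v≡6 (mod 19); (2|19)=-1, (6|19)=+1; sign (−1)^0·-1^1·+1^0 = -1.
(a,b)_5: α=2, u≡1; β=-1, v≡4 (mod 5); (1|5)=+1, (4|5)=+1; sign (−1)^0·+1^-1·+1^2 = +1.
(a,b)_∞: sgn(69)=+, sgn(95)=+, so +1.
(a,b)_3: α=1, u≡2; β=0, v≡2 (mod 3); (2|3)=-1, (2|3)=-1; sign (−1)^0·-1^0·-1^1 = -1.
(a,b)_2: α=0, β=2; u≡5, v≡7 (mod 8); ε(u)ε(v)=0·1, αω(v)=0·0, βω(u)=2·1; sum ≡ 0  ⇒  +1.
(a,b)_13: α=-2, u≡9; β=2, v≡10 (mod 13); (9|13)=+1, (10|13)=+1; sign (−1)^0·+1^2·+1^-2 = +1.
(a,b)_23: α=1, u≡18; β=0, v≡2 (mod 23); (18|23)=+1, (2|23)=+1; sign (−1)^0·+1^0·+1^1 = +1.
|Ram(69, 95)| = 2, even; anisotropic at {3, 19}.

[3, 19]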